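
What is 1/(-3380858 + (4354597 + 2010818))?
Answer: 1/2984557 ≈ 3.3506e-7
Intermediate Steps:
1/(-3380858 + (4354597 + 2010818)) = 1/(-3380858 + 6365415) = 1/2984557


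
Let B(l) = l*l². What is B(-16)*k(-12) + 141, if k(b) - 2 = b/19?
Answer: -103817/19 ≈ -5464.1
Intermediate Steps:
B(l) = l³
k(b) = 2 + b/19
B(-16)*k(-12) + 141 = (-16)³*(2 + (1/19)*(-12)) + 141 = -4096*(2 - 12/19) + 141 = -4096*26/19 + 141 = -106496/19 + 141 = -103817/19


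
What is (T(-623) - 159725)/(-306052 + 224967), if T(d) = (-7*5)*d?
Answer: 27584/16217 ≈ 1.7009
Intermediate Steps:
T(d) = -35*d
(T(-623) - 159725)/(-306052 + 224967) = (-35*(-623) - 159725)/(-306052 + 224967) = (21805 - 159725)/(-81085) = -137920*(-1/81085) = 27584/16217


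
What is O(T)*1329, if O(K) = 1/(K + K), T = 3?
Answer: 443/2 ≈ 221.50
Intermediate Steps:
O(K) = 1/(2*K)
O(T)*1329 = ((½)/3)*1329 = ((½)*(⅓))*1329 = (⅙)*1329 = 443/2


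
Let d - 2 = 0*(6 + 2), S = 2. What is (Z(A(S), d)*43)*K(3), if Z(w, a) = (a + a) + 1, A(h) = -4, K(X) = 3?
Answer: 645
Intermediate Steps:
d = 2 (d = 2 + 0*(6 + 2) = 2 + 0*8 = 2 + 0 = 2)
Z(w, a) = 1 + 2*a (Z(w, a) = 2*a + 1 = 1 + 2*a)
(Z(A(S), d)*43)*K(3) = ((1 + 2*2)*43)*3 = ((1 + 4)*43)*3 = (5*43)*3 = 215*3 = 645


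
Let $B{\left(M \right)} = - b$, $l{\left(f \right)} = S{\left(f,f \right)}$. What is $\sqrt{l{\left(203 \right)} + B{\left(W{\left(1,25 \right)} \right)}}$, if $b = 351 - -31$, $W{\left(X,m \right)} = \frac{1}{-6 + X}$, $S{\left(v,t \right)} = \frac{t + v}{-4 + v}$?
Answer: $\frac{2 i \sqrt{3761697}}{199} \approx 19.493 i$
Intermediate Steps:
$S{\left(v,t \right)} = \frac{t + v}{-4 + v}$
$l{\left(f \right)} = \frac{2 f}{-4 + f}$ ($l{\left(f \right)} = \frac{f + f}{-4 + f} = \frac{2 f}{-4 + f}$)
$b = 382$ ($b = 351 + 31 = 382$)
$B{\left(M \right)} = -382$ ($B{\left(M \right)} = \left(-1\right) 382 = -382$)
$\sqrt{l{\left(203 \right)} + B{\left(W{\left(1,25 \right)} \right)}} = \sqrt{2 \cdot 203 \frac{1}{-4 + 203} - 382} = \sqrt{2 \cdot 203 \cdot \frac{1}{199} - 382} = \sqrt{\frac{406}{199} - 382} = \sqrt{- \frac{75612}{199}} = \frac{2 i \sqrt{3761697}}{199}$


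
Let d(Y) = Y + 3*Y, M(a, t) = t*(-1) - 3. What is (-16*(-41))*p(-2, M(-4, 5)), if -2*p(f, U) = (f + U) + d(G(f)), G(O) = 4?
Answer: -1968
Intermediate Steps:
M(a, t) = -3 - t (M(a, t) = -t - 3 = -3 - t)
d(Y) = 4*Y
p(f, U) = -8 - U/2 - f/2 (p(f, U) = -((f + U) + 4*4)/2 = -((U + f) + 16)/2 = -(16 + U + f)/2 = -8 - U/2 - f/2)
(-16*(-41))*p(-2, M(-4, 5)) = (-16*(-41))*(-8 - (-3 - 1*5)/2 - 1/2*(-2)) = 656*(-8 - (-3 - 5)/2 + 1) = 656*(-8 - 1/2*(-8) + 1) = 656*(-8 + 4 + 1) = 656*(-3) = -1968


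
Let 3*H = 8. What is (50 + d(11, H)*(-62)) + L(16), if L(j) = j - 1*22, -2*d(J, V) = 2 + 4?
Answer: 230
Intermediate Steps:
H = 8/3 (H = (⅓)*8 = 8/3 ≈ 2.6667)
d(J, V) = -3 (d(J, V) = -(2 + 4)/2 = -½*6 = -3)
L(j) = -22 + j (L(j) = j - 22 = -22 + j)
(50 + d(11, H)*(-62)) + L(16) = (50 - 3*(-62)) + (-22 + 16) = (50 + 186) - 6 = 236 - 6 = 230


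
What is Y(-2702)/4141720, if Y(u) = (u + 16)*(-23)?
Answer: 30889/2070860 ≈ 0.014916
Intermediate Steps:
Y(u) = -368 - 23*u (Y(u) = (16 + u)*(-23) = -368 - 23*u)
Y(-2702)/4141720 = (-368 - 23*(-2702))/4141720 = (-368 + 62146)*(1/4141720) = 61778*(1/4141720) = 30889/2070860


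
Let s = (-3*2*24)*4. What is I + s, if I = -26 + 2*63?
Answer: -476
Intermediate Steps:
I = 100 (I = -26 + 126 = 100)
s = -576 (s = -6*24*4 = -144*4 = -576)
I + s = 100 - 576 = -476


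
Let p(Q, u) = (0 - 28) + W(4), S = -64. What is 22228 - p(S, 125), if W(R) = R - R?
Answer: 22256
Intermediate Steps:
W(R) = 0
p(Q, u) = -28 (p(Q, u) = (0 - 28) + 0 = -28 + 0 = -28)
22228 - p(S, 125) = 22228 - 1*(-28) = 22228 + 28 = 22256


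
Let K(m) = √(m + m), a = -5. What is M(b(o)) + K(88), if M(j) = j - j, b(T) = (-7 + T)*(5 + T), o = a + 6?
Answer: 4*√11 ≈ 13.266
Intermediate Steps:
K(m) = √2*√m (K(m) = √(2*m) = √2*√m)
o = 1 (o = -5 + 6 = 1)
M(j) = 0
M(b(o)) + K(88) = 0 + √2*√88 = 0 + √2*(2*√22) = 0 + 4*√11 = 4*√11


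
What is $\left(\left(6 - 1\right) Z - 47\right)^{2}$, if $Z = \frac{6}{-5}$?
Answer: $2809$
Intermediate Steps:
$Z = - \frac{6}{5}$ ($Z = 6 \left(- \frac{1}{5}\right) = - \frac{6}{5} \approx -1.2$)
$\left(\left(6 - 1\right) Z - 47\right)^{2} = \left(\left(6 - 1\right) \left(- \frac{6}{5}\right) - 47\right)^{2} = \left(5 \left(- \frac{6}{5}\right) - 47\right)^{2} = \left(-6 - 47\right)^{2} = \left(-53\right)^{2} = 2809$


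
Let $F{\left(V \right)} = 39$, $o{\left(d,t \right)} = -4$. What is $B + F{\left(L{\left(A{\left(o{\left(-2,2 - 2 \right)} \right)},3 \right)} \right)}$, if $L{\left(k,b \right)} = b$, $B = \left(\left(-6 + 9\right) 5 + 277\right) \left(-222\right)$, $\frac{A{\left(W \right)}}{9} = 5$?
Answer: $-64785$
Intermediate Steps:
$A{\left(W \right)} = 45$ ($A{\left(W \right)} = 9 \cdot 5 = 45$)
$B = -64824$ ($B = \left(3 \cdot 5 + 277\right) \left(-222\right) = \left(15 + 277\right) \left(-222\right) = 292 \left(-222\right) = -64824$)
$B + F{\left(L{\left(A{\left(o{\left(-2,2 - 2 \right)} \right)},3 \right)} \right)} = -64824 + 39 = -64785$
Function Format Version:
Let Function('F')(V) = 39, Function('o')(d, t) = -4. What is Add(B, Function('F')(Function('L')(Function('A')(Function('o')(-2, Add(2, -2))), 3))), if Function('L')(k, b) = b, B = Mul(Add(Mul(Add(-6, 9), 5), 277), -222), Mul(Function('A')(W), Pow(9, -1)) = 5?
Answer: -64785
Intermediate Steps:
Function('A')(W) = 45 (Function('A')(W) = Mul(9, 5) = 45)
B = -64824 (B = Mul(Add(Mul(3, 5), 277), -222) = Mul(Add(15, 277), -222) = Mul(292, -222) = -64824)
Add(B, Function('F')(Function('L')(Function('A')(Function('o')(-2, Add(2, -2))), 3))) = Add(-64824, 39) = -64785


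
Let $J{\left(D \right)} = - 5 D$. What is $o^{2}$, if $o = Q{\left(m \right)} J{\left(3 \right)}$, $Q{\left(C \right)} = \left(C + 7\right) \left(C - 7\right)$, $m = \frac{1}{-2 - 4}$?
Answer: $\frac{77704225}{144} \approx 5.3961 \cdot 10^{5}$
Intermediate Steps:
$m = - \frac{1}{6}$ ($m = \frac{1}{-6} = - \frac{1}{6} \approx -0.16667$)
$Q{\left(C \right)} = \left(-7 + C\right) \left(7 + C\right)$ ($Q{\left(C \right)} = \left(7 + C\right) \left(-7 + C\right) = \left(-7 + C\right) \left(7 + C\right)$)
$o = \frac{8815}{12}$ ($o = \left(-49 + \left(- \frac{1}{6}\right)^{2}\right) \left(\left(-5\right) 3\right) = \left(-49 + \frac{1}{36}\right) \left(-15\right) = \left(- \frac{1763}{36}\right) \left(-15\right) = \frac{8815}{12} \approx 734.58$)
$o^{2} = \left(\frac{8815}{12}\right)^{2} = \frac{77704225}{144}$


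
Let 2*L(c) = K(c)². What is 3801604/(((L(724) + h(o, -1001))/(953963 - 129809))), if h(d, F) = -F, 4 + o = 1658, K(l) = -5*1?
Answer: 6266214286032/2027 ≈ 3.0914e+9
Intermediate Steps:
K(l) = -5
o = 1654 (o = -4 + 1658 = 1654)
L(c) = 25/2 (L(c) = (½)*(-5)² = (½)*25 = 25/2)
3801604/(((L(724) + h(o, -1001))/(953963 - 129809))) = 3801604/(((25/2 - 1*(-1001))/(953963 - 129809))) = 3801604/(((25/2 + 1001)/824154)) = 3801604/(((2027/2)*(1/824154))) = 3801604/(2027/1648308) = 3801604*(1648308/2027) = 6266214286032/2027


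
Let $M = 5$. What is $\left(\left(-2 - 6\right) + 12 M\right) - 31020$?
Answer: $-30968$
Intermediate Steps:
$\left(\left(-2 - 6\right) + 12 M\right) - 31020 = \left(\left(-2 - 6\right) + 12 \cdot 5\right) - 31020 = \left(\left(-2 - 6\right) + 60\right) - 31020 = \left(-8 + 60\right) - 31020 = 52 - 31020 = -30968$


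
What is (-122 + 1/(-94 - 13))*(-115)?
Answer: 1501325/107 ≈ 14031.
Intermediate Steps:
(-122 + 1/(-94 - 13))*(-115) = (-122 + 1/(-107))*(-115) = (-122 - 1/107)*(-115) = -13055/107*(-115) = 1501325/107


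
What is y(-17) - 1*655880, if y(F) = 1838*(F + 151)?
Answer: -409588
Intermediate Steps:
y(F) = 277538 + 1838*F (y(F) = 1838*(151 + F) = 277538 + 1838*F)
y(-17) - 1*655880 = (277538 + 1838*(-17)) - 1*655880 = (277538 - 31246) - 655880 = 246292 - 655880 = -409588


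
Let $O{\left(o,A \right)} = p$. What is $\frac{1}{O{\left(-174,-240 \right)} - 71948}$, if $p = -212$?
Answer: $- \frac{1}{72160} \approx -1.3858 \cdot 10^{-5}$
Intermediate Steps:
$O{\left(o,A \right)} = -212$
$\frac{1}{O{\left(-174,-240 \right)} - 71948} = \frac{1}{-212 - 71948} = \frac{1}{-72160} = - \frac{1}{72160}$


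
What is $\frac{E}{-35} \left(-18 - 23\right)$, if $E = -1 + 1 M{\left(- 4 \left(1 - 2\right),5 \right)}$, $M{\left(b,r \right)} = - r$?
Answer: $- \frac{246}{35} \approx -7.0286$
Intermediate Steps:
$E = -6$ ($E = -1 + 1 \left(\left(-1\right) 5\right) = -1 + 1 \left(-5\right) = -1 - 5 = -6$)
$\frac{E}{-35} \left(-18 - 23\right) = \frac{1}{-35} \left(-6\right) \left(-18 - 23\right) = \left(- \frac{1}{35}\right) \left(-6\right) \left(-18 - 23\right) = \frac{6}{35} \left(-41\right) = - \frac{246}{35}$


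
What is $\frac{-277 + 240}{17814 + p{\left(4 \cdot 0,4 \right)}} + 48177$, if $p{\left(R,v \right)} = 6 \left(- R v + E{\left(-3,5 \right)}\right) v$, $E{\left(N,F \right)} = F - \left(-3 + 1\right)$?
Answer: $\frac{23414021}{486} \approx 48177.0$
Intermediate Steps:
$E{\left(N,F \right)} = 2 + F$ ($E{\left(N,F \right)} = F - -2 = F + 2 = 2 + F$)
$p{\left(R,v \right)} = v \left(42 - 6 R v\right)$ ($p{\left(R,v \right)} = 6 \left(- R v + \left(2 + 5\right)\right) v = 6 \left(- R v + 7\right) v = 6 \left(7 - R v\right) v = \left(42 - 6 R v\right) v = v \left(42 - 6 R v\right)$)
$\frac{-277 + 240}{17814 + p{\left(4 \cdot 0,4 \right)}} + 48177 = \frac{-277 + 240}{17814 + 6 \cdot 4 \left(7 - 4 \cdot 0 \cdot 4\right)} + 48177 = - \frac{37}{17814 + 6 \cdot 4 \left(7 - 0 \cdot 4\right)} + 48177 = - \frac{37}{17814 + 6 \cdot 4 \left(7 + 0\right)} + 48177 = - \frac{37}{17814 + 6 \cdot 4 \cdot 7} + 48177 = - \frac{37}{17814 + 168} + 48177 = - \frac{37}{17982} + 48177 = \left(-37\right) \frac{1}{17982} + 48177 = - \frac{1}{486} + 48177 = \frac{23414021}{486}$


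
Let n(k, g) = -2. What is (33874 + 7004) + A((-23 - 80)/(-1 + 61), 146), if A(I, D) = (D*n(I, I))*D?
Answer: -1754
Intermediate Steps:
A(I, D) = -2*D² (A(I, D) = (D*(-2))*D = (-2*D)*D = -2*D²)
(33874 + 7004) + A((-23 - 80)/(-1 + 61), 146) = (33874 + 7004) - 2*146² = 40878 - 2*21316 = 40878 - 42632 = -1754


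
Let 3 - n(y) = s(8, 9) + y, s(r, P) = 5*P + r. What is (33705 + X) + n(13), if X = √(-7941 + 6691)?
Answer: 33642 + 25*I*√2 ≈ 33642.0 + 35.355*I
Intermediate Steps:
s(r, P) = r + 5*P
X = 25*I*√2 (X = √(-1250) = 25*I*√2 ≈ 35.355*I)
n(y) = -50 - y (n(y) = 3 - ((8 + 5*9) + y) = 3 - ((8 + 45) + y) = 3 - (53 + y) = 3 + (-53 - y) = -50 - y)
(33705 + X) + n(13) = (33705 + 25*I*√2) + (-50 - 1*13) = (33705 + 25*I*√2) + (-50 - 13) = (33705 + 25*I*√2) - 63 = 33642 + 25*I*√2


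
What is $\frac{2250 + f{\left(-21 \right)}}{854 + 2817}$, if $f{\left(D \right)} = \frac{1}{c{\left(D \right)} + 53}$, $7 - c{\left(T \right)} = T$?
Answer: $\frac{182251}{297351} \approx 0.61292$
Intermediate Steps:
$c{\left(T \right)} = 7 - T$
$f{\left(D \right)} = \frac{1}{60 - D}$ ($f{\left(D \right)} = \frac{1}{\left(7 - D\right) + 53} = \frac{1}{60 - D}$)
$\frac{2250 + f{\left(-21 \right)}}{854 + 2817} = \frac{2250 - \frac{1}{-60 - 21}}{854 + 2817} = \frac{2250 - \frac{1}{-81}}{3671} = \left(2250 - - \frac{1}{81}\right) \frac{1}{3671} = \left(2250 + \frac{1}{81}\right) \frac{1}{3671} = \frac{182251}{81} \cdot \frac{1}{3671} = \frac{182251}{297351}$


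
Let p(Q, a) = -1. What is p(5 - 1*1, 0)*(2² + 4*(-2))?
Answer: 4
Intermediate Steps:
p(5 - 1*1, 0)*(2² + 4*(-2)) = -(2² + 4*(-2)) = -(4 - 8) = -1*(-4) = 4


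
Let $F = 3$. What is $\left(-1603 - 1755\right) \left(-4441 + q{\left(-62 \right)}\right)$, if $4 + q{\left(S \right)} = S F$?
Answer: $15550898$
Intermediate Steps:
$q{\left(S \right)} = -4 + 3 S$ ($q{\left(S \right)} = -4 + S 3 = -4 + 3 S$)
$\left(-1603 - 1755\right) \left(-4441 + q{\left(-62 \right)}\right) = \left(-1603 - 1755\right) \left(-4441 + \left(-4 + 3 \left(-62\right)\right)\right) = - 3358 \left(-4441 - 190\right) = \left(-3358\right) \left(-4631\right) = 15550898$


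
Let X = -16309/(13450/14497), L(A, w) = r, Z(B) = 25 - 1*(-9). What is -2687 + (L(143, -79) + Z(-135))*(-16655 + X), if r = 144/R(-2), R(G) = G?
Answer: 8730315062/6725 ≈ 1.2982e+6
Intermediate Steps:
Z(B) = 34 (Z(B) = 25 + 9 = 34)
r = -72 (r = 144/(-2) = 144*(-½) = -72)
L(A, w) = -72
X = -236431573/13450 (X = -16309/(13450*(1/14497)) = -16309/13450/14497 = -16309*14497/13450 = -236431573/13450 ≈ -17579.)
-2687 + (L(143, -79) + Z(-135))*(-16655 + X) = -2687 + (-72 + 34)*(-16655 - 236431573/13450) = -2687 - 38*(-460441323/13450) = -2687 + 8748385137/6725 = 8730315062/6725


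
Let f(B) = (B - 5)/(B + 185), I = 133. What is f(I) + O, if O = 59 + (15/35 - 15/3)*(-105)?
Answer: 85765/159 ≈ 539.40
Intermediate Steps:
f(B) = (-5 + B)/(185 + B)
O = 539 (O = 59 + (15*(1/35) - 15*⅓)*(-105) = 59 + (3/7 - 5)*(-105) = 59 - 32/7*(-105) = 59 + 480 = 539)
f(I) + O = (-5 + 133)/(185 + 133) + 539 = 128/318 + 539 = (1/318)*128 + 539 = 64/159 + 539 = 85765/159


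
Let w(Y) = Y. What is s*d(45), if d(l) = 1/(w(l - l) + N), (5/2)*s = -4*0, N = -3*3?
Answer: 0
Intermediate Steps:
N = -9
s = 0 (s = 2*(-4*0)/5 = (⅖)*0 = 0)
d(l) = -⅑ (d(l) = 1/((l - l) - 9) = 1/(0 - 9) = 1/(-9) = -⅑)
s*d(45) = 0*(-⅑) = 0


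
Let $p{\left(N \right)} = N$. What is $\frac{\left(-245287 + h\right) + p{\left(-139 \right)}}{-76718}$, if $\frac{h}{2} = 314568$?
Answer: $- \frac{191855}{38359} \approx -5.0016$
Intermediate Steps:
$h = 629136$ ($h = 2 \cdot 314568 = 629136$)
$\frac{\left(-245287 + h\right) + p{\left(-139 \right)}}{-76718} = \frac{\left(-245287 + 629136\right) - 139}{-76718} = \left(383849 - 139\right) \left(- \frac{1}{76718}\right) = 383710 \left(- \frac{1}{76718}\right) = - \frac{191855}{38359}$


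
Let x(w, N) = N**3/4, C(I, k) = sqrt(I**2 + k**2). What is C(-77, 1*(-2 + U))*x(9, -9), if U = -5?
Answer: -5103*sqrt(122)/4 ≈ -14091.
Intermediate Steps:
x(w, N) = N**3/4 (x(w, N) = N**3*(1/4) = N**3/4)
C(-77, 1*(-2 + U))*x(9, -9) = sqrt((-77)**2 + (1*(-2 - 5))**2)*((1/4)*(-9)**3) = sqrt(5929 + (1*(-7))**2)*((1/4)*(-729)) = sqrt(5929 + (-7)**2)*(-729/4) = sqrt(5929 + 49)*(-729/4) = sqrt(5978)*(-729/4) = (7*sqrt(122))*(-729/4) = -5103*sqrt(122)/4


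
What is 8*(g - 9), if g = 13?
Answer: 32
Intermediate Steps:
8*(g - 9) = 8*(13 - 9) = 8*4 = 32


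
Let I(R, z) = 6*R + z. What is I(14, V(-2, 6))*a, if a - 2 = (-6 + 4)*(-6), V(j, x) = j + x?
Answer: 1232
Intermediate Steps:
I(R, z) = z + 6*R
a = 14 (a = 2 + (-6 + 4)*(-6) = 2 - 2*(-6) = 2 + 12 = 14)
I(14, V(-2, 6))*a = ((-2 + 6) + 6*14)*14 = (4 + 84)*14 = 88*14 = 1232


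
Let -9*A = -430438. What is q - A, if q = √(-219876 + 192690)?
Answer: -430438/9 + I*√27186 ≈ -47826.0 + 164.88*I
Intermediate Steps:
A = 430438/9 (A = -⅑*(-430438) = 430438/9 ≈ 47826.)
q = I*√27186 (q = √(-27186) = I*√27186 ≈ 164.88*I)
q - A = I*√27186 - 1*430438/9 = I*√27186 - 430438/9 = -430438/9 + I*√27186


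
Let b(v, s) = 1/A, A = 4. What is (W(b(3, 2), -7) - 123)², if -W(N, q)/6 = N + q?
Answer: 27225/4 ≈ 6806.3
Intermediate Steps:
b(v, s) = ¼ (b(v, s) = 1/4 = ¼)
W(N, q) = -6*N - 6*q (W(N, q) = -6*(N + q) = -6*N - 6*q)
(W(b(3, 2), -7) - 123)² = ((-6*¼ - 6*(-7)) - 123)² = ((-3/2 + 42) - 123)² = (81/2 - 123)² = (-165/2)² = 27225/4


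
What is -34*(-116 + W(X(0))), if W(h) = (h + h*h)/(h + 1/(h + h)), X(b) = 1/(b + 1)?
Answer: 11696/3 ≈ 3898.7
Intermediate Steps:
X(b) = 1/(1 + b)
W(h) = (h + h²)/(h + 1/(2*h))
-34*(-116 + W(X(0))) = -34*(-116 + 2*(1/(1 + 0))²*(1 + 1/(1 + 0))/(1 + 2*(1/(1 + 0))²)) = -34*(-116 + 2*(1/1)²*(1 + 1/1)/(1 + 2*(1/1)²)) = -34*(-116 + 2*1²*(1 + 1)/(1 + 2*1²)) = -34*(-116 + 2*1*2/(1 + 2*1)) = -34*(-116 + 2*1*2/(1 + 2)) = -34*(-116 + 2*1*2/3) = -34*(-116 + 2*1*(⅓)*2) = -34*(-116 + 4/3) = -34*(-344/3) = 11696/3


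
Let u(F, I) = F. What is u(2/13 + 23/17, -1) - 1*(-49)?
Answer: 11162/221 ≈ 50.507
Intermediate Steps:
u(2/13 + 23/17, -1) - 1*(-49) = (2/13 + 23/17) - 1*(-49) = (2*(1/13) + 23*(1/17)) + 49 = (2/13 + 23/17) + 49 = 333/221 + 49 = 11162/221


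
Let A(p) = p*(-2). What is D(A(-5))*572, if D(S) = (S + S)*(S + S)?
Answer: 228800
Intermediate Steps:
A(p) = -2*p
D(S) = 4*S**2 (D(S) = (2*S)*(2*S) = 4*S**2)
D(A(-5))*572 = (4*(-2*(-5))**2)*572 = (4*10**2)*572 = (4*100)*572 = 400*572 = 228800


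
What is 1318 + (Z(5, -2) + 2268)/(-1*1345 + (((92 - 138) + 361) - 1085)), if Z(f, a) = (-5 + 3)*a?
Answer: 2785298/2115 ≈ 1316.9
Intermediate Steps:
Z(f, a) = -2*a
1318 + (Z(5, -2) + 2268)/(-1*1345 + (((92 - 138) + 361) - 1085)) = 1318 + (-2*(-2) + 2268)/(-1*1345 + (((92 - 138) + 361) - 1085)) = 1318 + (4 + 2268)/(-1345 + ((-46 + 361) - 1085)) = 1318 + 2272/(-1345 + (315 - 1085)) = 1318 + 2272/(-1345 - 770) = 1318 + 2272/(-2115) = 1318 + 2272*(-1/2115) = 1318 - 2272/2115 = 2785298/2115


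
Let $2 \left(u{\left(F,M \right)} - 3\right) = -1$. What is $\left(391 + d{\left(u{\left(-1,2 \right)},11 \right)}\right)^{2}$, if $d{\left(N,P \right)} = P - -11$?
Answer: $170569$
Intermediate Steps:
$u{\left(F,M \right)} = \frac{5}{2}$ ($u{\left(F,M \right)} = 3 + \frac{1}{2} \left(-1\right) = 3 - \frac{1}{2} = \frac{5}{2}$)
$d{\left(N,P \right)} = 11 + P$ ($d{\left(N,P \right)} = P + 11 = 11 + P$)
$\left(391 + d{\left(u{\left(-1,2 \right)},11 \right)}\right)^{2} = \left(391 + \left(11 + 11\right)\right)^{2} = \left(391 + 22\right)^{2} = 413^{2} = 170569$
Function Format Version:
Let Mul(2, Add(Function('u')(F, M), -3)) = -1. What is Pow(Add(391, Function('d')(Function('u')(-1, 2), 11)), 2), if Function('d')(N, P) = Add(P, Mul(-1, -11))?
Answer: 170569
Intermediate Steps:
Function('u')(F, M) = Rational(5, 2) (Function('u')(F, M) = Add(3, Mul(Rational(1, 2), -1)) = Add(3, Rational(-1, 2)) = Rational(5, 2))
Function('d')(N, P) = Add(11, P) (Function('d')(N, P) = Add(P, 11) = Add(11, P))
Pow(Add(391, Function('d')(Function('u')(-1, 2), 11)), 2) = Pow(Add(391, Add(11, 11)), 2) = Pow(Add(391, 22), 2) = Pow(413, 2) = 170569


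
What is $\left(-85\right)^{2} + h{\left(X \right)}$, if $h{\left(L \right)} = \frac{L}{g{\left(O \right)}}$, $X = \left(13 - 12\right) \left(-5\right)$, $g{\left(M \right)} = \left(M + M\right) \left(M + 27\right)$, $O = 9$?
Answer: $\frac{4681795}{648} \approx 7225.0$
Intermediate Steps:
$g{\left(M \right)} = 2 M \left(27 + M\right)$
$X = -5$ ($X = 1 \left(-5\right) = -5$)
$h{\left(L \right)} = \frac{L}{648}$ ($h{\left(L \right)} = \frac{L}{2 \cdot 9 \left(27 + 9\right)} = \frac{L}{2 \cdot 9 \cdot 36} = \frac{L}{648}$)
$\left(-85\right)^{2} + h{\left(X \right)} = \left(-85\right)^{2} + \frac{1}{648} \left(-5\right) = 7225 - \frac{5}{648} = \frac{4681795}{648}$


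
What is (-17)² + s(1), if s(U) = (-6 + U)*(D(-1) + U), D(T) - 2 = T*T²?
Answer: 279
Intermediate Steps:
D(T) = 2 + T³ (D(T) = 2 + T*T² = 2 + T³)
s(U) = (1 + U)*(-6 + U) (s(U) = (-6 + U)*((2 + (-1)³) + U) = (-6 + U)*((2 - 1) + U) = (-6 + U)*(1 + U) = (1 + U)*(-6 + U))
(-17)² + s(1) = (-17)² + (-6 + 1² - 5*1) = 289 + (-6 + 1 - 5) = 289 - 10 = 279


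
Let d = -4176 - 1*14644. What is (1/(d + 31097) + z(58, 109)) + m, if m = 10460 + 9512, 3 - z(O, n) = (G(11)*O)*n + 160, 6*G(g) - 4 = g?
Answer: 49230771/12277 ≈ 4010.0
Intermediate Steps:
d = -18820 (d = -4176 - 14644 = -18820)
G(g) = ⅔ + g/6
z(O, n) = -157 - 5*O*n/2 (z(O, n) = 3 - (((⅔ + (⅙)*11)*O)*n + 160) = 3 - (((⅔ + 11/6)*O)*n + 160) = 3 - ((5*O/2)*n + 160) = 3 - (5*O*n/2 + 160) = 3 - (160 + 5*O*n/2) = 3 + (-160 - 5*O*n/2) = -157 - 5*O*n/2)
m = 19972
(1/(d + 31097) + z(58, 109)) + m = (1/(-18820 + 31097) + (-157 - 5/2*58*109)) + 19972 = (1/12277 + (-157 - 15805)) + 19972 = (1/12277 - 15962) + 19972 = -195965473/12277 + 19972 = 49230771/12277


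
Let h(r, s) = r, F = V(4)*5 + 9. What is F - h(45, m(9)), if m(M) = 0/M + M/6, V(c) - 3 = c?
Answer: -1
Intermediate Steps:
V(c) = 3 + c
F = 44 (F = (3 + 4)*5 + 9 = 7*5 + 9 = 35 + 9 = 44)
m(M) = M/6 (m(M) = 0 + M*(⅙) = 0 + M/6 = M/6)
F - h(45, m(9)) = 44 - 1*45 = 44 - 45 = -1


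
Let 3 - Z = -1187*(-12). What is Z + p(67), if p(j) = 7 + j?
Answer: -14167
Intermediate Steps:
Z = -14241 (Z = 3 - (-1187)*(-12) = 3 - 1*14244 = 3 - 14244 = -14241)
Z + p(67) = -14241 + (7 + 67) = -14241 + 74 = -14167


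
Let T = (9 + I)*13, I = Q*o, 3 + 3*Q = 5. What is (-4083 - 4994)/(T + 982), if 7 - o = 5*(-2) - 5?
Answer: -27231/3869 ≈ -7.0383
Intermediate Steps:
Q = ⅔ (Q = -1 + (⅓)*5 = -1 + 5/3 = ⅔ ≈ 0.66667)
o = 22 (o = 7 - (5*(-2) - 5) = 7 - (-10 - 5) = 7 - 1*(-15) = 7 + 15 = 22)
I = 44/3 (I = (⅔)*22 = 44/3 ≈ 14.667)
T = 923/3 (T = (9 + 44/3)*13 = (71/3)*13 = 923/3 ≈ 307.67)
(-4083 - 4994)/(T + 982) = (-4083 - 4994)/(923/3 + 982) = -9077/3869/3 = -9077*3/3869 = -27231/3869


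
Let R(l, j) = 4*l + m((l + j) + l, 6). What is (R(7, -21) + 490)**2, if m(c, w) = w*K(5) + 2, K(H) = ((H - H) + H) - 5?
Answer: 270400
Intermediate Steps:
K(H) = -5 + H (K(H) = (0 + H) - 5 = H - 5 = -5 + H)
m(c, w) = 2 (m(c, w) = w*(-5 + 5) + 2 = w*0 + 2 = 0 + 2 = 2)
R(l, j) = 2 + 4*l (R(l, j) = 4*l + 2 = 2 + 4*l)
(R(7, -21) + 490)**2 = ((2 + 4*7) + 490)**2 = ((2 + 28) + 490)**2 = (30 + 490)**2 = 520**2 = 270400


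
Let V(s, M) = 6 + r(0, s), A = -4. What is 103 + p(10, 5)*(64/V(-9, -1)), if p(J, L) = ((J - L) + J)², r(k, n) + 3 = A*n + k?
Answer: 6139/13 ≈ 472.23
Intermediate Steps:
r(k, n) = -3 + k - 4*n (r(k, n) = -3 + (-4*n + k) = -3 + (k - 4*n) = -3 + k - 4*n)
p(J, L) = (-L + 2*J)²
V(s, M) = 3 - 4*s (V(s, M) = 6 + (-3 + 0 - 4*s) = 6 + (-3 - 4*s) = 3 - 4*s)
103 + p(10, 5)*(64/V(-9, -1)) = 103 + (-1*5 + 2*10)²*(64/(3 - 4*(-9))) = 103 + (-5 + 20)²*(64/(3 + 36)) = 103 + 15²*(64/39) = 103 + 225*(64*(1/39)) = 103 + 225*(64/39) = 103 + 4800/13 = 6139/13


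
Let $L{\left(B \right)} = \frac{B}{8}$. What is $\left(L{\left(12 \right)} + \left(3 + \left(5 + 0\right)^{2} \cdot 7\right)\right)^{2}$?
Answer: $\frac{128881}{4} \approx 32220.0$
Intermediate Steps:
$L{\left(B \right)} = \frac{B}{8}$ ($L{\left(B \right)} = B \frac{1}{8} = \frac{B}{8}$)
$\left(L{\left(12 \right)} + \left(3 + \left(5 + 0\right)^{2} \cdot 7\right)\right)^{2} = \left(\frac{1}{8} \cdot 12 + \left(3 + \left(5 + 0\right)^{2} \cdot 7\right)\right)^{2} = \left(\frac{3}{2} + \left(3 + 5^{2} \cdot 7\right)\right)^{2} = \left(\frac{3}{2} + \left(3 + 25 \cdot 7\right)\right)^{2} = \left(\frac{3}{2} + \left(3 + 175\right)\right)^{2} = \left(\frac{3}{2} + 178\right)^{2} = \left(\frac{359}{2}\right)^{2} = \frac{128881}{4}$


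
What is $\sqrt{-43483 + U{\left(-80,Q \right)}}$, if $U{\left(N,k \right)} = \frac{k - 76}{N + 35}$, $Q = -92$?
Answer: $\frac{i \sqrt{9782835}}{15} \approx 208.52 i$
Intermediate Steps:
$U{\left(N,k \right)} = \frac{-76 + k}{35 + N}$
$\sqrt{-43483 + U{\left(-80,Q \right)}} = \sqrt{-43483 + \frac{-76 - 92}{35 - 80}} = \sqrt{-43483 + \frac{1}{-45} \left(-168\right)} = \sqrt{-43483 - - \frac{56}{15}} = \sqrt{-43483 + \frac{56}{15}} = \sqrt{- \frac{652189}{15}} = \frac{i \sqrt{9782835}}{15}$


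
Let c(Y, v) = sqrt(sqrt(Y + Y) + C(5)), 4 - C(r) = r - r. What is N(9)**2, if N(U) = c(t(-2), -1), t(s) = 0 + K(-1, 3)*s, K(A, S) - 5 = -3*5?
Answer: 4 + 2*sqrt(10) ≈ 10.325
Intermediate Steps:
K(A, S) = -10 (K(A, S) = 5 - 3*5 = 5 - 15 = -10)
C(r) = 4 (C(r) = 4 - (r - r) = 4 - 1*0 = 4 + 0 = 4)
t(s) = -10*s (t(s) = 0 - 10*s = -10*s)
c(Y, v) = sqrt(4 + sqrt(2)*sqrt(Y)) (c(Y, v) = sqrt(sqrt(Y + Y) + 4) = sqrt(sqrt(2*Y) + 4) = sqrt(sqrt(2)*sqrt(Y) + 4) = sqrt(4 + sqrt(2)*sqrt(Y)))
N(U) = sqrt(4 + 2*sqrt(10)) (N(U) = sqrt(4 + sqrt(2)*sqrt(-10*(-2))) = sqrt(4 + sqrt(2)*sqrt(20)) = sqrt(4 + sqrt(2)*(2*sqrt(5))) = sqrt(4 + 2*sqrt(10)))
N(9)**2 = (sqrt(4 + 2*sqrt(10)))**2 = 4 + 2*sqrt(10)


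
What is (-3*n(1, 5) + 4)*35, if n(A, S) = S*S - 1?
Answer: -2380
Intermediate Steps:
n(A, S) = -1 + S**2 (n(A, S) = S**2 - 1 = -1 + S**2)
(-3*n(1, 5) + 4)*35 = (-3*(-1 + 5**2) + 4)*35 = (-3*(-1 + 25) + 4)*35 = (-3*24 + 4)*35 = (-72 + 4)*35 = -68*35 = -2380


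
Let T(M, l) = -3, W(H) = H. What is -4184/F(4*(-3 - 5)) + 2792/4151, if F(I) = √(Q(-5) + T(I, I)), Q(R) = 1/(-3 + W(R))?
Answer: 2792/4151 + 8368*I*√2/5 ≈ 0.67261 + 2366.8*I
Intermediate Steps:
Q(R) = 1/(-3 + R)
F(I) = 5*I*√2/4 (F(I) = √(1/(-3 - 5) - 3) = √(1/(-8) - 3) = √(-⅛ - 3) = √(-25/8) = 5*I*√2/4)
-4184/F(4*(-3 - 5)) + 2792/4151 = -4184*(-2*I*√2/5) + 2792/4151 = -(-8368)*I*√2/5 + 2792*(1/4151) = 8368*I*√2/5 + 2792/4151 = 2792/4151 + 8368*I*√2/5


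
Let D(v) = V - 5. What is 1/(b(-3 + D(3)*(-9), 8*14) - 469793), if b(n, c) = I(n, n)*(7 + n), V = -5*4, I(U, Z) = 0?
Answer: -1/469793 ≈ -2.1286e-6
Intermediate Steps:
V = -20
D(v) = -25 (D(v) = -20 - 5 = -25)
b(n, c) = 0 (b(n, c) = 0*(7 + n) = 0)
1/(b(-3 + D(3)*(-9), 8*14) - 469793) = 1/(0 - 469793) = 1/(-469793) = -1/469793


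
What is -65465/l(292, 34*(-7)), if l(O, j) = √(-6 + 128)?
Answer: -65465*√122/122 ≈ -5926.9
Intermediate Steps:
l(O, j) = √122
-65465/l(292, 34*(-7)) = -65465*√122/122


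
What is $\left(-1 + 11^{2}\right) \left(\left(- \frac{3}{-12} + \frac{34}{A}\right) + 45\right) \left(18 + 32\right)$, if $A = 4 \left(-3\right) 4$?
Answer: $267250$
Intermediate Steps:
$A = -48$ ($A = \left(-12\right) 4 = -48$)
$\left(-1 + 11^{2}\right) \left(\left(- \frac{3}{-12} + \frac{34}{A}\right) + 45\right) \left(18 + 32\right) = \left(-1 + 11^{2}\right) \left(\left(- \frac{3}{-12} + \frac{34}{-48}\right) + 45\right) \left(18 + 32\right) = \left(-1 + 121\right) \left(\left(\left(-3\right) \left(- \frac{1}{12}\right) + 34 \left(- \frac{1}{48}\right)\right) + 45\right) 50 = 120 \left(\left(\frac{1}{4} - \frac{17}{24}\right) + 45\right) 50 = 120 \left(- \frac{11}{24} + 45\right) 50 = 120 \cdot \frac{1069}{24} \cdot 50 = 120 \cdot \frac{26725}{12} = 267250$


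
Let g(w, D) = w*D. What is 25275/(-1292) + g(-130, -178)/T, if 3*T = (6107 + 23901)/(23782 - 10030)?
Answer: 154083403635/4846292 ≈ 31794.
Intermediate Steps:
T = 3751/5157 (T = ((6107 + 23901)/(23782 - 10030))/3 = (30008/13752)/3 = (30008*(1/13752))/3 = (⅓)*(3751/1719) = 3751/5157 ≈ 0.72736)
g(w, D) = D*w
25275/(-1292) + g(-130, -178)/T = 25275/(-1292) + (-178*(-130))/(3751/5157) = 25275*(-1/1292) + 23140*(5157/3751) = -25275/1292 + 119332980/3751 = 154083403635/4846292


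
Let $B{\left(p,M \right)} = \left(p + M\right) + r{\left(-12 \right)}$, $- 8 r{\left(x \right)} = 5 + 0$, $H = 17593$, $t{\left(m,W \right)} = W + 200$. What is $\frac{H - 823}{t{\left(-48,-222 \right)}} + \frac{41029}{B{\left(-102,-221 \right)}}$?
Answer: $- \frac{25319317}{28479} \approx -889.05$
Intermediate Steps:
$t{\left(m,W \right)} = 200 + W$
$r{\left(x \right)} = - \frac{5}{8}$ ($r{\left(x \right)} = - \frac{5 + 0}{8} = \left(- \frac{1}{8}\right) 5 = - \frac{5}{8}$)
$B{\left(p,M \right)} = - \frac{5}{8} + M + p$ ($B{\left(p,M \right)} = \left(p + M\right) - \frac{5}{8} = \left(M + p\right) - \frac{5}{8} = - \frac{5}{8} + M + p$)
$\frac{H - 823}{t{\left(-48,-222 \right)}} + \frac{41029}{B{\left(-102,-221 \right)}} = \frac{17593 - 823}{200 - 222} + \frac{41029}{- \frac{5}{8} - 221 - 102} = \frac{17593 - 823}{-22} + \frac{41029}{- \frac{2589}{8}} = 16770 \left(- \frac{1}{22}\right) + 41029 \left(- \frac{8}{2589}\right) = - \frac{8385}{11} - \frac{328232}{2589} = - \frac{25319317}{28479}$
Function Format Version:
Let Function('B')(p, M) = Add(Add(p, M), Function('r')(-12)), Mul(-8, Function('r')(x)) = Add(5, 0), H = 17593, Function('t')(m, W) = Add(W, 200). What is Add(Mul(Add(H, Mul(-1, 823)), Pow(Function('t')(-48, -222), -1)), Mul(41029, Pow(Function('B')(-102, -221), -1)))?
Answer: Rational(-25319317, 28479) ≈ -889.05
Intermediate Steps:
Function('t')(m, W) = Add(200, W)
Function('r')(x) = Rational(-5, 8) (Function('r')(x) = Mul(Rational(-1, 8), Add(5, 0)) = Mul(Rational(-1, 8), 5) = Rational(-5, 8))
Function('B')(p, M) = Add(Rational(-5, 8), M, p) (Function('B')(p, M) = Add(Add(p, M), Rational(-5, 8)) = Add(Add(M, p), Rational(-5, 8)) = Add(Rational(-5, 8), M, p))
Add(Mul(Add(H, Mul(-1, 823)), Pow(Function('t')(-48, -222), -1)), Mul(41029, Pow(Function('B')(-102, -221), -1))) = Add(Mul(Add(17593, Mul(-1, 823)), Pow(Add(200, -222), -1)), Mul(41029, Pow(Add(Rational(-5, 8), -221, -102), -1))) = Add(Mul(Add(17593, -823), Pow(-22, -1)), Mul(41029, Pow(Rational(-2589, 8), -1))) = Add(Mul(16770, Rational(-1, 22)), Mul(41029, Rational(-8, 2589))) = Add(Rational(-8385, 11), Rational(-328232, 2589)) = Rational(-25319317, 28479)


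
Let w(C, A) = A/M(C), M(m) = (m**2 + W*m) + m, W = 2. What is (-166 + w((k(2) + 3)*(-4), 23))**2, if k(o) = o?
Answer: 3182877889/115600 ≈ 27534.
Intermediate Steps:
M(m) = m**2 + 3*m (M(m) = (m**2 + 2*m) + m = m**2 + 3*m)
w(C, A) = A/(C*(3 + C)) (w(C, A) = A/((C*(3 + C))) = A*(1/(C*(3 + C))) = A/(C*(3 + C)))
(-166 + w((k(2) + 3)*(-4), 23))**2 = (-166 + 23/((((2 + 3)*(-4)))*(3 + (2 + 3)*(-4))))**2 = (-166 + 23/(((5*(-4)))*(3 + 5*(-4))))**2 = (-166 + 23/(-20*(3 - 20)))**2 = (-166 + 23*(-1/20)/(-17))**2 = (-166 + 23*(-1/20)*(-1/17))**2 = (-166 + 23/340)**2 = (-56417/340)**2 = 3182877889/115600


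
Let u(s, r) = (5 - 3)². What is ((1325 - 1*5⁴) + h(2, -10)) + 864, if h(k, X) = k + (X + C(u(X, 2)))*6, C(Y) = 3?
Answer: 1524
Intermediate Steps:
u(s, r) = 4 (u(s, r) = 2² = 4)
h(k, X) = 18 + k + 6*X (h(k, X) = k + (X + 3)*6 = k + (3 + X)*6 = k + (18 + 6*X) = 18 + k + 6*X)
((1325 - 1*5⁴) + h(2, -10)) + 864 = ((1325 - 1*5⁴) + (18 + 2 + 6*(-10))) + 864 = ((1325 - 1*625) + (18 + 2 - 60)) + 864 = ((1325 - 625) - 40) + 864 = (700 - 40) + 864 = 660 + 864 = 1524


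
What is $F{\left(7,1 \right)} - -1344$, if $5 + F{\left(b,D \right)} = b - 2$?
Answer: $1344$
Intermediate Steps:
$F{\left(b,D \right)} = -7 + b$ ($F{\left(b,D \right)} = -5 + \left(b - 2\right) = -5 + \left(-2 + b\right) = -7 + b$)
$F{\left(7,1 \right)} - -1344 = \left(-7 + 7\right) - -1344 = 0 + 1344 = 1344$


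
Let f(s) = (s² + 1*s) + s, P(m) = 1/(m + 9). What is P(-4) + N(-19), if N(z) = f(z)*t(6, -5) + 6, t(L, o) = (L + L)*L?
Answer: 116311/5 ≈ 23262.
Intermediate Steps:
P(m) = 1/(9 + m)
t(L, o) = 2*L² (t(L, o) = (2*L)*L = 2*L²)
f(s) = s² + 2*s (f(s) = (s² + s) + s = (s + s²) + s = s² + 2*s)
N(z) = 6 + 72*z*(2 + z) (N(z) = (z*(2 + z))*(2*6²) + 6 = (z*(2 + z))*(2*36) + 6 = (z*(2 + z))*72 + 6 = 72*z*(2 + z) + 6 = 6 + 72*z*(2 + z))
P(-4) + N(-19) = 1/(9 - 4) + (6 + 72*(-19)*(2 - 19)) = 1/5 + (6 + 72*(-19)*(-17)) = ⅕ + (6 + 23256) = ⅕ + 23262 = 116311/5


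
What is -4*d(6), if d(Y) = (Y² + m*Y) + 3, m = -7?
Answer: 12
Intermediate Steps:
d(Y) = 3 + Y² - 7*Y (d(Y) = (Y² - 7*Y) + 3 = 3 + Y² - 7*Y)
-4*d(6) = -4*(3 + 6² - 7*6) = -4*(3 + 36 - 42) = -4*(-3) = 12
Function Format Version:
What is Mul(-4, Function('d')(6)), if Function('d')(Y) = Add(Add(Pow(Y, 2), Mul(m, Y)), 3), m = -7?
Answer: 12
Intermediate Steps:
Function('d')(Y) = Add(3, Pow(Y, 2), Mul(-7, Y)) (Function('d')(Y) = Add(Add(Pow(Y, 2), Mul(-7, Y)), 3) = Add(3, Pow(Y, 2), Mul(-7, Y)))
Mul(-4, Function('d')(6)) = Mul(-4, Add(3, Pow(6, 2), Mul(-7, 6))) = Mul(-4, Add(3, 36, -42)) = Mul(-4, -3) = 12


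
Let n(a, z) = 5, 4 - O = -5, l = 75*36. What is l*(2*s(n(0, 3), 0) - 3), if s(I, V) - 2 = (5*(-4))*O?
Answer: -969300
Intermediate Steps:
l = 2700
O = 9 (O = 4 - 1*(-5) = 4 + 5 = 9)
s(I, V) = -178 (s(I, V) = 2 + (5*(-4))*9 = 2 - 20*9 = 2 - 180 = -178)
l*(2*s(n(0, 3), 0) - 3) = 2700*(2*(-178) - 3) = 2700*(-356 - 3) = 2700*(-359) = -969300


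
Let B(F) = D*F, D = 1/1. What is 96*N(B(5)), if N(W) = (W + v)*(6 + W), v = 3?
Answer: 8448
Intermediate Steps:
D = 1 (D = 1*1 = 1)
B(F) = F (B(F) = 1*F = F)
N(W) = (3 + W)*(6 + W) (N(W) = (W + 3)*(6 + W) = (3 + W)*(6 + W))
96*N(B(5)) = 96*(18 + 5² + 9*5) = 96*(18 + 25 + 45) = 96*88 = 8448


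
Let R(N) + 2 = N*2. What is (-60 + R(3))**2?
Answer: 3136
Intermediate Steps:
R(N) = -2 + 2*N (R(N) = -2 + N*2 = -2 + 2*N)
(-60 + R(3))**2 = (-60 + (-2 + 2*3))**2 = (-60 + (-2 + 6))**2 = (-60 + 4)**2 = (-56)**2 = 3136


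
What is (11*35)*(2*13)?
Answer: 10010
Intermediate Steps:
(11*35)*(2*13) = 385*26 = 10010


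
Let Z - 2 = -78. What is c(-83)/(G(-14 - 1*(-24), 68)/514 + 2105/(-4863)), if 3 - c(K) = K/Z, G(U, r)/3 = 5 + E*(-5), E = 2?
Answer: -36243939/8777354 ≈ -4.1293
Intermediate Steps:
Z = -76 (Z = 2 - 78 = -76)
G(U, r) = -15 (G(U, r) = 3*(5 + 2*(-5)) = 3*(5 - 10) = 3*(-5) = -15)
c(K) = 3 + K/76 (c(K) = 3 - K/(-76) = 3 - K*(-1)/76 = 3 - (-1)*K/76 = 3 + K/76)
c(-83)/(G(-14 - 1*(-24), 68)/514 + 2105/(-4863)) = (3 + (1/76)*(-83))/(-15/514 + 2105/(-4863)) = (3 - 83/76)/(-15*1/514 + 2105*(-1/4863)) = 145/(76*(-15/514 - 2105/4863)) = 145/(76*(-1154915/2499582)) = (145/76)*(-2499582/1154915) = -36243939/8777354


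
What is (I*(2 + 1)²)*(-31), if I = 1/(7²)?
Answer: -279/49 ≈ -5.6939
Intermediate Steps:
I = 1/49 ≈ 0.020408
(I*(2 + 1)²)*(-31) = ((2 + 1)²/49)*(-31) = ((1/49)*3²)*(-31) = ((1/49)*9)*(-31) = (9/49)*(-31) = -279/49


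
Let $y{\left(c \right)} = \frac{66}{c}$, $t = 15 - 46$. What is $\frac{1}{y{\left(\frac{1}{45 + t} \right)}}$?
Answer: $\frac{1}{924} \approx 0.0010823$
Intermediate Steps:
$t = -31$ ($t = 15 - 46 = -31$)
$\frac{1}{y{\left(\frac{1}{45 + t} \right)}} = \frac{1}{66 \frac{1}{\frac{1}{45 - 31}}} = \frac{1}{66 \frac{1}{\frac{1}{14}}} = \frac{1}{66 \cdot 14} = \frac{1}{924}$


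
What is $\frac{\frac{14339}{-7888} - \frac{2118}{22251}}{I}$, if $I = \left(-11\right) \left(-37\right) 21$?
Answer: $- \frac{37307097}{166681588304} \approx -0.00022382$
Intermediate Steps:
$I = 8547$ ($I = 407 \cdot 21 = 8547$)
$\frac{\frac{14339}{-7888} - \frac{2118}{22251}}{I} = \frac{\frac{14339}{-7888} - \frac{2118}{22251}}{8547} = \left(14339 \left(- \frac{1}{7888}\right) - \frac{706}{7417}\right) \frac{1}{8547} = \left(- \frac{14339}{7888} - \frac{706}{7417}\right) \frac{1}{8547} = \left(- \frac{111921291}{58505296}\right) \frac{1}{8547} = - \frac{37307097}{166681588304}$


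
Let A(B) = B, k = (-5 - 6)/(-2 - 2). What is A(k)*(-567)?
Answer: -6237/4 ≈ -1559.3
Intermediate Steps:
k = 11/4 (k = -11/(-4) = -11*(-¼) = 11/4 ≈ 2.7500)
A(k)*(-567) = (11/4)*(-567) = -6237/4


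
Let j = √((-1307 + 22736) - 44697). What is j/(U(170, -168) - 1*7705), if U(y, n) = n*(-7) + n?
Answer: -2*I*√5817/6697 ≈ -0.022777*I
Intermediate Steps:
U(y, n) = -6*n (U(y, n) = -7*n + n = -6*n)
j = 2*I*√5817 (j = √(21429 - 44697) = √(-23268) = 2*I*√5817 ≈ 152.54*I)
j/(U(170, -168) - 1*7705) = (2*I*√5817)/(-6*(-168) - 1*7705) = (2*I*√5817)/(1008 - 7705) = (2*I*√5817)/(-6697) = (2*I*√5817)*(-1/6697) = -2*I*√5817/6697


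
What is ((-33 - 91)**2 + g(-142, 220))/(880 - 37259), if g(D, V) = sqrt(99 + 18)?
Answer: -15376/36379 - 3*sqrt(13)/36379 ≈ -0.42296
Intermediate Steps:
g(D, V) = 3*sqrt(13) (g(D, V) = sqrt(117) = 3*sqrt(13))
((-33 - 91)**2 + g(-142, 220))/(880 - 37259) = ((-33 - 91)**2 + 3*sqrt(13))/(880 - 37259) = ((-124)**2 + 3*sqrt(13))/(-36379) = (15376 + 3*sqrt(13))*(-1/36379) = -15376/36379 - 3*sqrt(13)/36379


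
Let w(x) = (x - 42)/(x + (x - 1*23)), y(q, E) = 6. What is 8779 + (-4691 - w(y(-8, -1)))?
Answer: 44932/11 ≈ 4084.7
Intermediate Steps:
w(x) = (-42 + x)/(-23 + 2*x) (w(x) = (-42 + x)/(x + (x - 23)) = (-42 + x)/(x + (-23 + x)) = (-42 + x)/(-23 + 2*x))
8779 + (-4691 - w(y(-8, -1))) = 8779 + (-4691 - (-42 + 6)/(-23 + 2*6)) = 8779 + (-4691 - (-36)/(-23 + 12)) = 8779 + (-4691 - (-36)/(-11)) = 8779 + (-4691 - (-1)*(-36)/11) = 8779 + (-4691 - 1*36/11) = 8779 + (-4691 - 36/11) = 8779 - 51637/11 = 44932/11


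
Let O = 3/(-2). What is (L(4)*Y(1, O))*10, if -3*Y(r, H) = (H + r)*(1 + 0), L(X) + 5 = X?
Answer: -5/3 ≈ -1.6667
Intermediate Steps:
O = -3/2 (O = 3*(-½) = -3/2 ≈ -1.5000)
L(X) = -5 + X
Y(r, H) = -H/3 - r/3 (Y(r, H) = -(H + r)*(1 + 0)/3 = -(H + r)/3 = -H/3 - r/3)
(L(4)*Y(1, O))*10 = ((-5 + 4)*(-⅓*(-3/2) - ⅓*1))*10 = -(½ - ⅓)*10 = -1*⅙*10 = -⅙*10 = -5/3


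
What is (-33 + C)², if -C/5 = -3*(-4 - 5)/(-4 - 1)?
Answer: 36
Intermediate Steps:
C = 27 (C = -(-15)*(-4 - 5)/(-4 - 1) = -(-15)*(-9/(-5)) = -(-15)*(-9*(-⅕)) = -(-15)*9/5 = -5*(-27/5) = 27)
(-33 + C)² = (-33 + 27)² = (-6)² = 36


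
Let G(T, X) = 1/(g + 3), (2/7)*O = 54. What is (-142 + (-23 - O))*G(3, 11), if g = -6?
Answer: 118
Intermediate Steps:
O = 189 (O = (7/2)*54 = 189)
G(T, X) = -⅓ (G(T, X) = 1/(-6 + 3) = 1/(-3) = -⅓)
(-142 + (-23 - O))*G(3, 11) = (-142 + (-23 - 1*189))*(-⅓) = (-142 + (-23 - 189))*(-⅓) = (-142 - 212)*(-⅓) = -354*(-⅓) = 118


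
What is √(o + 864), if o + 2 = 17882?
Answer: 2*√4686 ≈ 136.91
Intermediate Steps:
o = 17880 (o = -2 + 17882 = 17880)
√(o + 864) = √(17880 + 864) = √18744 = 2*√4686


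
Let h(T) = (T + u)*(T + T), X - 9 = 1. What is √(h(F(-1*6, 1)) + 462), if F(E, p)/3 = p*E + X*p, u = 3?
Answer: √822 ≈ 28.671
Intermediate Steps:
X = 10 (X = 9 + 1 = 10)
F(E, p) = 30*p + 3*E*p (F(E, p) = 3*(p*E + 10*p) = 3*(E*p + 10*p) = 3*(10*p + E*p) = 30*p + 3*E*p)
h(T) = 2*T*(3 + T) (h(T) = (T + 3)*(T + T) = (3 + T)*(2*T) = 2*T*(3 + T))
√(h(F(-1*6, 1)) + 462) = √(2*(3*1*(10 - 1*6))*(3 + 3*1*(10 - 1*6)) + 462) = √(2*(3*1*(10 - 6))*(3 + 3*1*(10 - 6)) + 462) = √(2*(3*1*4)*(3 + 3*1*4) + 462) = √(2*12*(3 + 12) + 462) = √(2*12*15 + 462) = √(360 + 462) = √822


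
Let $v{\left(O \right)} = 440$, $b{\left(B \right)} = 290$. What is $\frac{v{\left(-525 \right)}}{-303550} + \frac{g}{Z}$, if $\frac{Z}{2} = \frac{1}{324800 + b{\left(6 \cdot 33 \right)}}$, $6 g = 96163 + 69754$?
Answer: $\frac{818643350411311}{182130} \approx 4.4948 \cdot 10^{9}$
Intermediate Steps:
$g = \frac{165917}{6}$ ($g = \frac{96163 + 69754}{6} = \frac{1}{6} \cdot 165917 = \frac{165917}{6} \approx 27653.0$)
$Z = \frac{1}{162545}$ ($Z = \frac{2}{324800 + 290} = \frac{2}{325090} = 2 \cdot \frac{1}{325090} = \frac{1}{162545} \approx 6.1521 \cdot 10^{-6}$)
$\frac{v{\left(-525 \right)}}{-303550} + \frac{g}{Z} = \frac{440}{-303550} + \frac{165917 \frac{1}{\frac{1}{162545}}}{6} = 440 \left(- \frac{1}{303550}\right) + \frac{165917}{6} \cdot 162545 = - \frac{44}{30355} + \frac{26968978765}{6} = \frac{818643350411311}{182130}$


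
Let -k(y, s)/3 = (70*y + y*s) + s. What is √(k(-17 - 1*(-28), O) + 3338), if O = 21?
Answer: 4*√17 ≈ 16.492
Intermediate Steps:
k(y, s) = -210*y - 3*s - 3*s*y (k(y, s) = -3*((70*y + y*s) + s) = -3*((70*y + s*y) + s) = -3*(s + 70*y + s*y) = -210*y - 3*s - 3*s*y)
√(k(-17 - 1*(-28), O) + 3338) = √((-210*(-17 - 1*(-28)) - 3*21 - 3*21*(-17 - 1*(-28))) + 3338) = √((-210*(-17 + 28) - 63 - 3*21*(-17 + 28)) + 3338) = √((-210*11 - 63 - 3*21*11) + 3338) = √((-2310 - 63 - 693) + 3338) = √(-3066 + 3338) = √272 = 4*√17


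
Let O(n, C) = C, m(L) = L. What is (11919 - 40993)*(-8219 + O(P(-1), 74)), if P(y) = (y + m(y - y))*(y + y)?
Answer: 236807730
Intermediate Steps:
P(y) = 2*y² (P(y) = (y + (y - y))*(y + y) = (y + 0)*(2*y) = y*(2*y) = 2*y²)
(11919 - 40993)*(-8219 + O(P(-1), 74)) = (11919 - 40993)*(-8219 + 74) = -29074*(-8145) = 236807730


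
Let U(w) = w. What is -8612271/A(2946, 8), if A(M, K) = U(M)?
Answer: -2870757/982 ≈ -2923.4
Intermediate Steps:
A(M, K) = M
-8612271/A(2946, 8) = -8612271/2946 = -8612271*1/2946 = -2870757/982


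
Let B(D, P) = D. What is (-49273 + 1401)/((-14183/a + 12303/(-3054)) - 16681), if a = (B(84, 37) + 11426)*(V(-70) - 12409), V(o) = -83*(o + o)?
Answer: 110642424879360/38562663732679 ≈ 2.8692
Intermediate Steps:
V(o) = -166*o
a = -9081390 (a = (84 + 11426)*(-166*(-70) - 12409) = 11510*(11620 - 12409) = 11510*(-789) = -9081390)
(-49273 + 1401)/((-14183/a + 12303/(-3054)) - 16681) = (-49273 + 1401)/((-14183/(-9081390) + 12303/(-3054)) - 16681) = -47872/((-14183*(-1/9081390) + 12303*(-1/3054)) - 16681) = -47872/((14183/9081390 - 4101/1018) - 16681) = -47872/(-9307085524/2311213755 - 16681) = -47872/(-38562663732679/2311213755) = -47872*(-2311213755/38562663732679) = 110642424879360/38562663732679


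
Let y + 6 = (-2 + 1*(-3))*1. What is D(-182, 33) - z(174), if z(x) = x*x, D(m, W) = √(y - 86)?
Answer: -30276 + I*√97 ≈ -30276.0 + 9.8489*I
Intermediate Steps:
y = -11 (y = -6 + (-2 + 1*(-3))*1 = -6 + (-2 - 3)*1 = -6 - 5*1 = -6 - 5 = -11)
D(m, W) = I*√97 (D(m, W) = √(-11 - 86) = √(-97) = I*√97)
z(x) = x²
D(-182, 33) - z(174) = I*√97 - 1*174² = I*√97 - 1*30276 = I*√97 - 30276 = -30276 + I*√97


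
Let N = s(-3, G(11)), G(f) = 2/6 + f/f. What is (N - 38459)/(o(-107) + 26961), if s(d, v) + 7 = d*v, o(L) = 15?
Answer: -19235/13488 ≈ -1.4261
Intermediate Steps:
G(f) = 4/3 (G(f) = 2*(⅙) + 1 = ⅓ + 1 = 4/3)
s(d, v) = -7 + d*v
N = -11 (N = -7 - 3*4/3 = -7 - 4 = -11)
(N - 38459)/(o(-107) + 26961) = (-11 - 38459)/(15 + 26961) = -38470/26976 = -38470*1/26976 = -19235/13488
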